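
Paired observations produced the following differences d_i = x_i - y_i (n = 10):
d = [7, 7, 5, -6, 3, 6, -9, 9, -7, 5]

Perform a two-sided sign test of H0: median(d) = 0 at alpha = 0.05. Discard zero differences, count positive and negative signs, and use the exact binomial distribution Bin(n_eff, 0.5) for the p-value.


Step 1: Discard zero differences. Original n = 10; n_eff = number of nonzero differences = 10.
Nonzero differences (with sign): +7, +7, +5, -6, +3, +6, -9, +9, -7, +5
Step 2: Count signs: positive = 7, negative = 3.
Step 3: Under H0: P(positive) = 0.5, so the number of positives S ~ Bin(10, 0.5).
Step 4: Two-sided exact p-value = sum of Bin(10,0.5) probabilities at or below the observed probability = 0.343750.
Step 5: alpha = 0.05. fail to reject H0.

n_eff = 10, pos = 7, neg = 3, p = 0.343750, fail to reject H0.


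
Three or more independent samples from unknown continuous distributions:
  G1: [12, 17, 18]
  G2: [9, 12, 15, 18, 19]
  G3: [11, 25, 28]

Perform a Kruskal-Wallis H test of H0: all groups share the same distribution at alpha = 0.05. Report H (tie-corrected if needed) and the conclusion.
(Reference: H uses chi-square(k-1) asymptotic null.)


Step 1: Combine all N = 11 observations and assign midranks.
sorted (value, group, rank): (9,G2,1), (11,G3,2), (12,G1,3.5), (12,G2,3.5), (15,G2,5), (17,G1,6), (18,G1,7.5), (18,G2,7.5), (19,G2,9), (25,G3,10), (28,G3,11)
Step 2: Sum ranks within each group.
R_1 = 17 (n_1 = 3)
R_2 = 26 (n_2 = 5)
R_3 = 23 (n_3 = 3)
Step 3: H = 12/(N(N+1)) * sum(R_i^2/n_i) - 3(N+1)
     = 12/(11*12) * (17^2/3 + 26^2/5 + 23^2/3) - 3*12
     = 0.090909 * 407.867 - 36
     = 1.078788.
Step 4: Ties present; correction factor C = 1 - 12/(11^3 - 11) = 0.990909. Corrected H = 1.078788 / 0.990909 = 1.088685.
Step 5: Under H0, H ~ chi^2(2); p-value = 0.580223.
Step 6: alpha = 0.05. fail to reject H0.

H = 1.0887, df = 2, p = 0.580223, fail to reject H0.


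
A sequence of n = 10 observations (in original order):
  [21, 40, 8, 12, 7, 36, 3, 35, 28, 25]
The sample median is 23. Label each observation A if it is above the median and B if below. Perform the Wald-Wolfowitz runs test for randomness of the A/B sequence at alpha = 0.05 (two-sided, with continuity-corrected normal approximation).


Step 1: Compute median = 23; label A = above, B = below.
Labels in order: BABBBABAAA  (n_A = 5, n_B = 5)
Step 2: Count runs R = 6.
Step 3: Under H0 (random ordering), E[R] = 2*n_A*n_B/(n_A+n_B) + 1 = 2*5*5/10 + 1 = 6.0000.
        Var[R] = 2*n_A*n_B*(2*n_A*n_B - n_A - n_B) / ((n_A+n_B)^2 * (n_A+n_B-1)) = 2000/900 = 2.2222.
        SD[R] = 1.4907.
Step 4: R = E[R], so z = 0 with no continuity correction.
Step 5: Two-sided p-value via normal approximation = 2*(1 - Phi(|z|)) = 1.000000.
Step 6: alpha = 0.05. fail to reject H0.

R = 6, z = 0.0000, p = 1.000000, fail to reject H0.


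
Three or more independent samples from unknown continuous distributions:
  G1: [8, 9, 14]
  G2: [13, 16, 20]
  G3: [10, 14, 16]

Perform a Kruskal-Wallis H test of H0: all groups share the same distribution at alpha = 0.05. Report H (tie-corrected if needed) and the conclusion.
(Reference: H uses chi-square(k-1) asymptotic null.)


Step 1: Combine all N = 9 observations and assign midranks.
sorted (value, group, rank): (8,G1,1), (9,G1,2), (10,G3,3), (13,G2,4), (14,G1,5.5), (14,G3,5.5), (16,G2,7.5), (16,G3,7.5), (20,G2,9)
Step 2: Sum ranks within each group.
R_1 = 8.5 (n_1 = 3)
R_2 = 20.5 (n_2 = 3)
R_3 = 16 (n_3 = 3)
Step 3: H = 12/(N(N+1)) * sum(R_i^2/n_i) - 3(N+1)
     = 12/(9*10) * (8.5^2/3 + 20.5^2/3 + 16^2/3) - 3*10
     = 0.133333 * 249.5 - 30
     = 3.266667.
Step 4: Ties present; correction factor C = 1 - 12/(9^3 - 9) = 0.983333. Corrected H = 3.266667 / 0.983333 = 3.322034.
Step 5: Under H0, H ~ chi^2(2); p-value = 0.189946.
Step 6: alpha = 0.05. fail to reject H0.

H = 3.3220, df = 2, p = 0.189946, fail to reject H0.


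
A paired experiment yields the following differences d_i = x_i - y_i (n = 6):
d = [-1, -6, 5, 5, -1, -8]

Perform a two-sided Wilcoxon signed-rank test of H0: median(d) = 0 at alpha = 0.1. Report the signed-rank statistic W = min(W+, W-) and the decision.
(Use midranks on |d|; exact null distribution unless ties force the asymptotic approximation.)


Step 1: Drop any zero differences (none here) and take |d_i|.
|d| = [1, 6, 5, 5, 1, 8]
Step 2: Midrank |d_i| (ties get averaged ranks).
ranks: |1|->1.5, |6|->5, |5|->3.5, |5|->3.5, |1|->1.5, |8|->6
Step 3: Attach original signs; sum ranks with positive sign and with negative sign.
W+ = 3.5 + 3.5 = 7
W- = 1.5 + 5 + 1.5 + 6 = 14
(Check: W+ + W- = 21 should equal n(n+1)/2 = 21.)
Step 4: Test statistic W = min(W+, W-) = 7.
Step 5: Ties in |d|, so use the tie-corrected normal approximation.
        E[W] = n(n+1)/4 = 6*7/4 = 10.5.
        Tie groups: |d|=1 (t=2), |d|=5 (t=2); sum(t^3 - t) = 12.
        Var[W] = n(n+1)(2n+1)/24 - sum(t^3-t)/48 = 546/24 - 12/48 = 22.5.
        z = (W - E[W]) / sqrt(Var[W]) = (7 - 10.5) / 4.7434 = -0.7379.
        Two-sided p = 2*Phi(z) = 0.460597.
Step 6: alpha = 0.1. fail to reject H0.

W+ = 7, W- = 14, W = min = 7, p = 0.460597, fail to reject H0.


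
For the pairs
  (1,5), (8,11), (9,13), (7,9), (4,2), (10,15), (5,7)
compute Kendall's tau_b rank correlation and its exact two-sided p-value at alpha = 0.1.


Step 1: Enumerate the 21 unordered pairs (i,j) with i<j and classify each by sign(x_j-x_i) * sign(y_j-y_i).
  (1,2):dx=+7,dy=+6->C; (1,3):dx=+8,dy=+8->C; (1,4):dx=+6,dy=+4->C; (1,5):dx=+3,dy=-3->D
  (1,6):dx=+9,dy=+10->C; (1,7):dx=+4,dy=+2->C; (2,3):dx=+1,dy=+2->C; (2,4):dx=-1,dy=-2->C
  (2,5):dx=-4,dy=-9->C; (2,6):dx=+2,dy=+4->C; (2,7):dx=-3,dy=-4->C; (3,4):dx=-2,dy=-4->C
  (3,5):dx=-5,dy=-11->C; (3,6):dx=+1,dy=+2->C; (3,7):dx=-4,dy=-6->C; (4,5):dx=-3,dy=-7->C
  (4,6):dx=+3,dy=+6->C; (4,7):dx=-2,dy=-2->C; (5,6):dx=+6,dy=+13->C; (5,7):dx=+1,dy=+5->C
  (6,7):dx=-5,dy=-8->C
Step 2: C = 20, D = 1, total pairs = 21.
Step 3: tau = (C - D)/(n(n-1)/2) = (20 - 1)/21 = 0.904762.
Step 4: Exact two-sided p-value (enumerate n! = 5040 permutations of y under H0): p = 0.002778.
Step 5: alpha = 0.1. reject H0.

tau_b = 0.9048 (C=20, D=1), p = 0.002778, reject H0.


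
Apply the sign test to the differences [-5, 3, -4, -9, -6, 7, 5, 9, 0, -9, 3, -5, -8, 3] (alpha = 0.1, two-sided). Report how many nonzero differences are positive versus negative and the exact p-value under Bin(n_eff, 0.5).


Step 1: Discard zero differences. Original n = 14; n_eff = number of nonzero differences = 13.
Nonzero differences (with sign): -5, +3, -4, -9, -6, +7, +5, +9, -9, +3, -5, -8, +3
Step 2: Count signs: positive = 6, negative = 7.
Step 3: Under H0: P(positive) = 0.5, so the number of positives S ~ Bin(13, 0.5).
Step 4: Two-sided exact p-value = sum of Bin(13,0.5) probabilities at or below the observed probability = 1.000000.
Step 5: alpha = 0.1. fail to reject H0.

n_eff = 13, pos = 6, neg = 7, p = 1.000000, fail to reject H0.


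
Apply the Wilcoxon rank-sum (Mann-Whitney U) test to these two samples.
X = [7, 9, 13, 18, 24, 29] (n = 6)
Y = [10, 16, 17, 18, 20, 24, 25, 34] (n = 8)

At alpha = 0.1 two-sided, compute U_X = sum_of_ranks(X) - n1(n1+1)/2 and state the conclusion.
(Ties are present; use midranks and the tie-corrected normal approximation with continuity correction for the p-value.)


Step 1: Combine and sort all 14 observations; assign midranks.
sorted (value, group): (7,X), (9,X), (10,Y), (13,X), (16,Y), (17,Y), (18,X), (18,Y), (20,Y), (24,X), (24,Y), (25,Y), (29,X), (34,Y)
ranks: 7->1, 9->2, 10->3, 13->4, 16->5, 17->6, 18->7.5, 18->7.5, 20->9, 24->10.5, 24->10.5, 25->12, 29->13, 34->14
Step 2: Rank sum for X: R1 = 1 + 2 + 4 + 7.5 + 10.5 + 13 = 38.
Step 3: U_X = R1 - n1(n1+1)/2 = 38 - 6*7/2 = 38 - 21 = 17.
       U_Y = n1*n2 - U_X = 48 - 17 = 31.
Step 4: Ties are present, so use the tie-corrected normal approximation (with continuity correction) for the p-value.
Step 5: p-value = 0.400350; compare to alpha = 0.1. fail to reject H0.

U_X = 17, p = 0.400350, fail to reject H0 at alpha = 0.1.


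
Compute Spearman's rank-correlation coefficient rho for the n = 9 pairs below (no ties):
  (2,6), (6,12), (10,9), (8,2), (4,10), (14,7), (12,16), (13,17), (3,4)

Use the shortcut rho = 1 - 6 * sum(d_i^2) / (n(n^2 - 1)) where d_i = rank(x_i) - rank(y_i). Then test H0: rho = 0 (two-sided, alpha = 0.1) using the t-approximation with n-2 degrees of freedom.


Step 1: Rank x and y separately (midranks; no ties here).
rank(x): 2->1, 6->4, 10->6, 8->5, 4->3, 14->9, 12->7, 13->8, 3->2
rank(y): 6->3, 12->7, 9->5, 2->1, 10->6, 7->4, 16->8, 17->9, 4->2
Step 2: d_i = R_x(i) - R_y(i); compute d_i^2.
  (1-3)^2=4, (4-7)^2=9, (6-5)^2=1, (5-1)^2=16, (3-6)^2=9, (9-4)^2=25, (7-8)^2=1, (8-9)^2=1, (2-2)^2=0
sum(d^2) = 66.
Step 3: rho = 1 - 6*66 / (9*(9^2 - 1)) = 1 - 396/720 = 0.450000.
Step 4: Under H0, t = rho * sqrt((n-2)/(1-rho^2)) = 1.3332 ~ t(7).
Step 5: Two-sided p-value from the t-distribution with 7 df = 0.224216.
Step 6: alpha = 0.1. fail to reject H0.

rho = 0.4500, p = 0.224216, fail to reject H0 at alpha = 0.1.


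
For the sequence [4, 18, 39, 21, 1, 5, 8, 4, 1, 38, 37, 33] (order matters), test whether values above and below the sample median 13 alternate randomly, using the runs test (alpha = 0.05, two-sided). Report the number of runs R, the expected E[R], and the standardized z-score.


Step 1: Compute median = 13; label A = above, B = below.
Labels in order: BAAABBBBBAAA  (n_A = 6, n_B = 6)
Step 2: Count runs R = 4.
Step 3: Under H0 (random ordering), E[R] = 2*n_A*n_B/(n_A+n_B) + 1 = 2*6*6/12 + 1 = 7.0000.
        Var[R] = 2*n_A*n_B*(2*n_A*n_B - n_A - n_B) / ((n_A+n_B)^2 * (n_A+n_B-1)) = 4320/1584 = 2.7273.
        SD[R] = 1.6514.
Step 4: Continuity-corrected z = (R + 0.5 - E[R]) / SD[R] = (4 + 0.5 - 7.0000) / 1.6514 = -1.5138.
Step 5: Two-sided p-value via normal approximation = 2*(1 - Phi(|z|)) = 0.130070.
Step 6: alpha = 0.05. fail to reject H0.

R = 4, z = -1.5138, p = 0.130070, fail to reject H0.


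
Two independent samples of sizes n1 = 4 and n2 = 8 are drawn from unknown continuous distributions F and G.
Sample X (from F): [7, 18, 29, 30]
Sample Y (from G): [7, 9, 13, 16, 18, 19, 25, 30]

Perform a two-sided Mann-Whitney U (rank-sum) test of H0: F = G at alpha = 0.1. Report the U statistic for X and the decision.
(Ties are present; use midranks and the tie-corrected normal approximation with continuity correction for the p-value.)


Step 1: Combine and sort all 12 observations; assign midranks.
sorted (value, group): (7,X), (7,Y), (9,Y), (13,Y), (16,Y), (18,X), (18,Y), (19,Y), (25,Y), (29,X), (30,X), (30,Y)
ranks: 7->1.5, 7->1.5, 9->3, 13->4, 16->5, 18->6.5, 18->6.5, 19->8, 25->9, 29->10, 30->11.5, 30->11.5
Step 2: Rank sum for X: R1 = 1.5 + 6.5 + 10 + 11.5 = 29.5.
Step 3: U_X = R1 - n1(n1+1)/2 = 29.5 - 4*5/2 = 29.5 - 10 = 19.5.
       U_Y = n1*n2 - U_X = 32 - 19.5 = 12.5.
Step 4: Ties are present, so use the tie-corrected normal approximation (with continuity correction) for the p-value.
Step 5: p-value = 0.608498; compare to alpha = 0.1. fail to reject H0.

U_X = 19.5, p = 0.608498, fail to reject H0 at alpha = 0.1.


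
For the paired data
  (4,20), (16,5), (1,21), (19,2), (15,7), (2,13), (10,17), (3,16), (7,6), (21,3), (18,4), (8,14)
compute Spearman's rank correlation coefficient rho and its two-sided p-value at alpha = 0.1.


Step 1: Rank x and y separately (midranks; no ties here).
rank(x): 4->4, 16->9, 1->1, 19->11, 15->8, 2->2, 10->7, 3->3, 7->5, 21->12, 18->10, 8->6
rank(y): 20->11, 5->4, 21->12, 2->1, 7->6, 13->7, 17->10, 16->9, 6->5, 3->2, 4->3, 14->8
Step 2: d_i = R_x(i) - R_y(i); compute d_i^2.
  (4-11)^2=49, (9-4)^2=25, (1-12)^2=121, (11-1)^2=100, (8-6)^2=4, (2-7)^2=25, (7-10)^2=9, (3-9)^2=36, (5-5)^2=0, (12-2)^2=100, (10-3)^2=49, (6-8)^2=4
sum(d^2) = 522.
Step 3: rho = 1 - 6*522 / (12*(12^2 - 1)) = 1 - 3132/1716 = -0.825175.
Step 4: Under H0, t = rho * sqrt((n-2)/(1-rho^2)) = -4.6195 ~ t(10).
Step 5: Two-sided p-value from the t-distribution with 10 df = 0.000951.
Step 6: alpha = 0.1. reject H0.

rho = -0.8252, p = 0.000951, reject H0 at alpha = 0.1.


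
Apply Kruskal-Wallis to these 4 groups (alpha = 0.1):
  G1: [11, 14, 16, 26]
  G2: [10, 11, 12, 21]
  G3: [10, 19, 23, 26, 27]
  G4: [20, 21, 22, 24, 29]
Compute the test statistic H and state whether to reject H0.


Step 1: Combine all N = 18 observations and assign midranks.
sorted (value, group, rank): (10,G2,1.5), (10,G3,1.5), (11,G1,3.5), (11,G2,3.5), (12,G2,5), (14,G1,6), (16,G1,7), (19,G3,8), (20,G4,9), (21,G2,10.5), (21,G4,10.5), (22,G4,12), (23,G3,13), (24,G4,14), (26,G1,15.5), (26,G3,15.5), (27,G3,17), (29,G4,18)
Step 2: Sum ranks within each group.
R_1 = 32 (n_1 = 4)
R_2 = 20.5 (n_2 = 4)
R_3 = 55 (n_3 = 5)
R_4 = 63.5 (n_4 = 5)
Step 3: H = 12/(N(N+1)) * sum(R_i^2/n_i) - 3(N+1)
     = 12/(18*19) * (32^2/4 + 20.5^2/4 + 55^2/5 + 63.5^2/5) - 3*19
     = 0.035088 * 1772.51 - 57
     = 5.193421.
Step 4: Ties present; correction factor C = 1 - 24/(18^3 - 18) = 0.995872. Corrected H = 5.193421 / 0.995872 = 5.214948.
Step 5: Under H0, H ~ chi^2(3); p-value = 0.156717.
Step 6: alpha = 0.1. fail to reject H0.

H = 5.2149, df = 3, p = 0.156717, fail to reject H0.


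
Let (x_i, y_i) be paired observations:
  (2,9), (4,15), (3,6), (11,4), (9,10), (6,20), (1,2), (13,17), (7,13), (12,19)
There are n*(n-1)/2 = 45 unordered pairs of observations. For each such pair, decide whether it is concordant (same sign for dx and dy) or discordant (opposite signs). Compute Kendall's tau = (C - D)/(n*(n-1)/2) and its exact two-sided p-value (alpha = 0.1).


Step 1: Enumerate the 45 unordered pairs (i,j) with i<j and classify each by sign(x_j-x_i) * sign(y_j-y_i).
  (1,2):dx=+2,dy=+6->C; (1,3):dx=+1,dy=-3->D; (1,4):dx=+9,dy=-5->D; (1,5):dx=+7,dy=+1->C
  (1,6):dx=+4,dy=+11->C; (1,7):dx=-1,dy=-7->C; (1,8):dx=+11,dy=+8->C; (1,9):dx=+5,dy=+4->C
  (1,10):dx=+10,dy=+10->C; (2,3):dx=-1,dy=-9->C; (2,4):dx=+7,dy=-11->D; (2,5):dx=+5,dy=-5->D
  (2,6):dx=+2,dy=+5->C; (2,7):dx=-3,dy=-13->C; (2,8):dx=+9,dy=+2->C; (2,9):dx=+3,dy=-2->D
  (2,10):dx=+8,dy=+4->C; (3,4):dx=+8,dy=-2->D; (3,5):dx=+6,dy=+4->C; (3,6):dx=+3,dy=+14->C
  (3,7):dx=-2,dy=-4->C; (3,8):dx=+10,dy=+11->C; (3,9):dx=+4,dy=+7->C; (3,10):dx=+9,dy=+13->C
  (4,5):dx=-2,dy=+6->D; (4,6):dx=-5,dy=+16->D; (4,7):dx=-10,dy=-2->C; (4,8):dx=+2,dy=+13->C
  (4,9):dx=-4,dy=+9->D; (4,10):dx=+1,dy=+15->C; (5,6):dx=-3,dy=+10->D; (5,7):dx=-8,dy=-8->C
  (5,8):dx=+4,dy=+7->C; (5,9):dx=-2,dy=+3->D; (5,10):dx=+3,dy=+9->C; (6,7):dx=-5,dy=-18->C
  (6,8):dx=+7,dy=-3->D; (6,9):dx=+1,dy=-7->D; (6,10):dx=+6,dy=-1->D; (7,8):dx=+12,dy=+15->C
  (7,9):dx=+6,dy=+11->C; (7,10):dx=+11,dy=+17->C; (8,9):dx=-6,dy=-4->C; (8,10):dx=-1,dy=+2->D
  (9,10):dx=+5,dy=+6->C
Step 2: C = 30, D = 15, total pairs = 45.
Step 3: tau = (C - D)/(n(n-1)/2) = (30 - 15)/45 = 0.333333.
Step 4: Exact two-sided p-value (enumerate n! = 3628800 permutations of y under H0): p = 0.216373.
Step 5: alpha = 0.1. fail to reject H0.

tau_b = 0.3333 (C=30, D=15), p = 0.216373, fail to reject H0.


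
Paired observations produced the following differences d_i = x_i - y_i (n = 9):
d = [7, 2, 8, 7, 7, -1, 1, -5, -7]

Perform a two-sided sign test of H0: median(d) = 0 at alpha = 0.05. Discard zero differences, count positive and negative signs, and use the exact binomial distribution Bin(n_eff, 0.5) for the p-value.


Step 1: Discard zero differences. Original n = 9; n_eff = number of nonzero differences = 9.
Nonzero differences (with sign): +7, +2, +8, +7, +7, -1, +1, -5, -7
Step 2: Count signs: positive = 6, negative = 3.
Step 3: Under H0: P(positive) = 0.5, so the number of positives S ~ Bin(9, 0.5).
Step 4: Two-sided exact p-value = sum of Bin(9,0.5) probabilities at or below the observed probability = 0.507812.
Step 5: alpha = 0.05. fail to reject H0.

n_eff = 9, pos = 6, neg = 3, p = 0.507812, fail to reject H0.


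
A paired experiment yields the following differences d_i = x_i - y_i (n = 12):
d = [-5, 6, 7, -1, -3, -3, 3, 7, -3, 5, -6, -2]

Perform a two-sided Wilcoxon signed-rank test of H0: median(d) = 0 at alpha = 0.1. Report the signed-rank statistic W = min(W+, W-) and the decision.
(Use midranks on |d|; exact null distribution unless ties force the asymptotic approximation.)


Step 1: Drop any zero differences (none here) and take |d_i|.
|d| = [5, 6, 7, 1, 3, 3, 3, 7, 3, 5, 6, 2]
Step 2: Midrank |d_i| (ties get averaged ranks).
ranks: |5|->7.5, |6|->9.5, |7|->11.5, |1|->1, |3|->4.5, |3|->4.5, |3|->4.5, |7|->11.5, |3|->4.5, |5|->7.5, |6|->9.5, |2|->2
Step 3: Attach original signs; sum ranks with positive sign and with negative sign.
W+ = 9.5 + 11.5 + 4.5 + 11.5 + 7.5 = 44.5
W- = 7.5 + 1 + 4.5 + 4.5 + 4.5 + 9.5 + 2 = 33.5
(Check: W+ + W- = 78 should equal n(n+1)/2 = 78.)
Step 4: Test statistic W = min(W+, W-) = 33.5.
Step 5: Ties in |d|, so use the tie-corrected normal approximation.
        E[W] = n(n+1)/4 = 12*13/4 = 39.
        Tie groups: |d|=3 (t=4), |d|=5 (t=2), |d|=6 (t=2), |d|=7 (t=2); sum(t^3 - t) = 78.
        Var[W] = n(n+1)(2n+1)/24 - sum(t^3-t)/48 = 3900/24 - 78/48 = 160.875.
        z = (W - E[W]) / sqrt(Var[W]) = (33.5 - 39) / 12.6837 = -0.4336.
        Two-sided p = 2*Phi(z) = 0.664558.
Step 6: alpha = 0.1. fail to reject H0.

W+ = 44.5, W- = 33.5, W = min = 33.5, p = 0.664558, fail to reject H0.


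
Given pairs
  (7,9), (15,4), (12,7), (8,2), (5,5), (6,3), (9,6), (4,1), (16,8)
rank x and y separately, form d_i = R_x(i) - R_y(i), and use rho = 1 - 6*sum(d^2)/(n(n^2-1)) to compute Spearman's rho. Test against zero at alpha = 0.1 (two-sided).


Step 1: Rank x and y separately (midranks; no ties here).
rank(x): 7->4, 15->8, 12->7, 8->5, 5->2, 6->3, 9->6, 4->1, 16->9
rank(y): 9->9, 4->4, 7->7, 2->2, 5->5, 3->3, 6->6, 1->1, 8->8
Step 2: d_i = R_x(i) - R_y(i); compute d_i^2.
  (4-9)^2=25, (8-4)^2=16, (7-7)^2=0, (5-2)^2=9, (2-5)^2=9, (3-3)^2=0, (6-6)^2=0, (1-1)^2=0, (9-8)^2=1
sum(d^2) = 60.
Step 3: rho = 1 - 6*60 / (9*(9^2 - 1)) = 1 - 360/720 = 0.500000.
Step 4: Under H0, t = rho * sqrt((n-2)/(1-rho^2)) = 1.5275 ~ t(7).
Step 5: Two-sided p-value from the t-distribution with 7 df = 0.170471.
Step 6: alpha = 0.1. fail to reject H0.

rho = 0.5000, p = 0.170471, fail to reject H0 at alpha = 0.1.


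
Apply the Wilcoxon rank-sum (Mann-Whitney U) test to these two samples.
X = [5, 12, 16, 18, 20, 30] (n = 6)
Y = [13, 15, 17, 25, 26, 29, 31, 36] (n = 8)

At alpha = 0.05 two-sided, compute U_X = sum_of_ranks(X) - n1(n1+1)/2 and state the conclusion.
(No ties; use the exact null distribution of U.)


Step 1: Combine and sort all 14 observations; assign midranks.
sorted (value, group): (5,X), (12,X), (13,Y), (15,Y), (16,X), (17,Y), (18,X), (20,X), (25,Y), (26,Y), (29,Y), (30,X), (31,Y), (36,Y)
ranks: 5->1, 12->2, 13->3, 15->4, 16->5, 17->6, 18->7, 20->8, 25->9, 26->10, 29->11, 30->12, 31->13, 36->14
Step 2: Rank sum for X: R1 = 1 + 2 + 5 + 7 + 8 + 12 = 35.
Step 3: U_X = R1 - n1(n1+1)/2 = 35 - 6*7/2 = 35 - 21 = 14.
       U_Y = n1*n2 - U_X = 48 - 14 = 34.
Step 4: No ties, so the exact null distribution of U (based on enumerating the C(14,6) = 3003 equally likely rank assignments) gives the two-sided p-value.
Step 5: p-value = 0.228438; compare to alpha = 0.05. fail to reject H0.

U_X = 14, p = 0.228438, fail to reject H0 at alpha = 0.05.


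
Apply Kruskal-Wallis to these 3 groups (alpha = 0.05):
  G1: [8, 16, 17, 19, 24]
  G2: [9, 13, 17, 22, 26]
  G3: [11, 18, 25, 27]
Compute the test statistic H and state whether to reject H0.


Step 1: Combine all N = 14 observations and assign midranks.
sorted (value, group, rank): (8,G1,1), (9,G2,2), (11,G3,3), (13,G2,4), (16,G1,5), (17,G1,6.5), (17,G2,6.5), (18,G3,8), (19,G1,9), (22,G2,10), (24,G1,11), (25,G3,12), (26,G2,13), (27,G3,14)
Step 2: Sum ranks within each group.
R_1 = 32.5 (n_1 = 5)
R_2 = 35.5 (n_2 = 5)
R_3 = 37 (n_3 = 4)
Step 3: H = 12/(N(N+1)) * sum(R_i^2/n_i) - 3(N+1)
     = 12/(14*15) * (32.5^2/5 + 35.5^2/5 + 37^2/4) - 3*15
     = 0.057143 * 805.55 - 45
     = 1.031429.
Step 4: Ties present; correction factor C = 1 - 6/(14^3 - 14) = 0.997802. Corrected H = 1.031429 / 0.997802 = 1.033700.
Step 5: Under H0, H ~ chi^2(2); p-value = 0.596396.
Step 6: alpha = 0.05. fail to reject H0.

H = 1.0337, df = 2, p = 0.596396, fail to reject H0.


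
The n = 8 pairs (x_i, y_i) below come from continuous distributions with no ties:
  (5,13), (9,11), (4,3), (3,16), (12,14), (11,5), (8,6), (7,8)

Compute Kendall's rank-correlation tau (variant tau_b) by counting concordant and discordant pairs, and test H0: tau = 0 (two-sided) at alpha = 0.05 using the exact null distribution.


Step 1: Enumerate the 28 unordered pairs (i,j) with i<j and classify each by sign(x_j-x_i) * sign(y_j-y_i).
  (1,2):dx=+4,dy=-2->D; (1,3):dx=-1,dy=-10->C; (1,4):dx=-2,dy=+3->D; (1,5):dx=+7,dy=+1->C
  (1,6):dx=+6,dy=-8->D; (1,7):dx=+3,dy=-7->D; (1,8):dx=+2,dy=-5->D; (2,3):dx=-5,dy=-8->C
  (2,4):dx=-6,dy=+5->D; (2,5):dx=+3,dy=+3->C; (2,6):dx=+2,dy=-6->D; (2,7):dx=-1,dy=-5->C
  (2,8):dx=-2,dy=-3->C; (3,4):dx=-1,dy=+13->D; (3,5):dx=+8,dy=+11->C; (3,6):dx=+7,dy=+2->C
  (3,7):dx=+4,dy=+3->C; (3,8):dx=+3,dy=+5->C; (4,5):dx=+9,dy=-2->D; (4,6):dx=+8,dy=-11->D
  (4,7):dx=+5,dy=-10->D; (4,8):dx=+4,dy=-8->D; (5,6):dx=-1,dy=-9->C; (5,7):dx=-4,dy=-8->C
  (5,8):dx=-5,dy=-6->C; (6,7):dx=-3,dy=+1->D; (6,8):dx=-4,dy=+3->D; (7,8):dx=-1,dy=+2->D
Step 2: C = 13, D = 15, total pairs = 28.
Step 3: tau = (C - D)/(n(n-1)/2) = (13 - 15)/28 = -0.071429.
Step 4: Exact two-sided p-value (enumerate n! = 40320 permutations of y under H0): p = 0.904861.
Step 5: alpha = 0.05. fail to reject H0.

tau_b = -0.0714 (C=13, D=15), p = 0.904861, fail to reject H0.


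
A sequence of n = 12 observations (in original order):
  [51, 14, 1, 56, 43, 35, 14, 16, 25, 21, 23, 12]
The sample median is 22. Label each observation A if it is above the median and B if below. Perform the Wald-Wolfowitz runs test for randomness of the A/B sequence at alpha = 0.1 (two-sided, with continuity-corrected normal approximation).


Step 1: Compute median = 22; label A = above, B = below.
Labels in order: ABBAAABBABAB  (n_A = 6, n_B = 6)
Step 2: Count runs R = 8.
Step 3: Under H0 (random ordering), E[R] = 2*n_A*n_B/(n_A+n_B) + 1 = 2*6*6/12 + 1 = 7.0000.
        Var[R] = 2*n_A*n_B*(2*n_A*n_B - n_A - n_B) / ((n_A+n_B)^2 * (n_A+n_B-1)) = 4320/1584 = 2.7273.
        SD[R] = 1.6514.
Step 4: Continuity-corrected z = (R - 0.5 - E[R]) / SD[R] = (8 - 0.5 - 7.0000) / 1.6514 = 0.3028.
Step 5: Two-sided p-value via normal approximation = 2*(1 - Phi(|z|)) = 0.762069.
Step 6: alpha = 0.1. fail to reject H0.

R = 8, z = 0.3028, p = 0.762069, fail to reject H0.


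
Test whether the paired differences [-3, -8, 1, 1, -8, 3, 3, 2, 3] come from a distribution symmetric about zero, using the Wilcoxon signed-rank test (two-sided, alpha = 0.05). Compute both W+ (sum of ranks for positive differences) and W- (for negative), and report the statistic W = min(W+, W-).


Step 1: Drop any zero differences (none here) and take |d_i|.
|d| = [3, 8, 1, 1, 8, 3, 3, 2, 3]
Step 2: Midrank |d_i| (ties get averaged ranks).
ranks: |3|->5.5, |8|->8.5, |1|->1.5, |1|->1.5, |8|->8.5, |3|->5.5, |3|->5.5, |2|->3, |3|->5.5
Step 3: Attach original signs; sum ranks with positive sign and with negative sign.
W+ = 1.5 + 1.5 + 5.5 + 5.5 + 3 + 5.5 = 22.5
W- = 5.5 + 8.5 + 8.5 = 22.5
(Check: W+ + W- = 45 should equal n(n+1)/2 = 45.)
Step 4: Test statistic W = min(W+, W-) = 22.5.
Step 5: Ties in |d|, so use the tie-corrected normal approximation.
        E[W] = n(n+1)/4 = 9*10/4 = 22.5.
        Tie groups: |d|=1 (t=2), |d|=3 (t=4), |d|=8 (t=2); sum(t^3 - t) = 72.
        Var[W] = n(n+1)(2n+1)/24 - sum(t^3-t)/48 = 1710/24 - 72/48 = 69.75.
        z = (W - E[W]) / sqrt(Var[W]) = (22.5 - 22.5) / 8.3516 = 0.0000.
        Two-sided p = 2*Phi(z) = 1.000000.
Step 6: alpha = 0.05. fail to reject H0.

W+ = 22.5, W- = 22.5, W = min = 22.5, p = 1.000000, fail to reject H0.


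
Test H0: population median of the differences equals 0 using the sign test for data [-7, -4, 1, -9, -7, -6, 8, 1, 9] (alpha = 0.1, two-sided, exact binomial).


Step 1: Discard zero differences. Original n = 9; n_eff = number of nonzero differences = 9.
Nonzero differences (with sign): -7, -4, +1, -9, -7, -6, +8, +1, +9
Step 2: Count signs: positive = 4, negative = 5.
Step 3: Under H0: P(positive) = 0.5, so the number of positives S ~ Bin(9, 0.5).
Step 4: Two-sided exact p-value = sum of Bin(9,0.5) probabilities at or below the observed probability = 1.000000.
Step 5: alpha = 0.1. fail to reject H0.

n_eff = 9, pos = 4, neg = 5, p = 1.000000, fail to reject H0.


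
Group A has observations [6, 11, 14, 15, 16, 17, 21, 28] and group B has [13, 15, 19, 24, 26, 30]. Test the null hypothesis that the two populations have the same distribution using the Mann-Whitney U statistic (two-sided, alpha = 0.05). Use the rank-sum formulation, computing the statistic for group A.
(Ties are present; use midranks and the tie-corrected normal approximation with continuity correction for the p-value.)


Step 1: Combine and sort all 14 observations; assign midranks.
sorted (value, group): (6,X), (11,X), (13,Y), (14,X), (15,X), (15,Y), (16,X), (17,X), (19,Y), (21,X), (24,Y), (26,Y), (28,X), (30,Y)
ranks: 6->1, 11->2, 13->3, 14->4, 15->5.5, 15->5.5, 16->7, 17->8, 19->9, 21->10, 24->11, 26->12, 28->13, 30->14
Step 2: Rank sum for X: R1 = 1 + 2 + 4 + 5.5 + 7 + 8 + 10 + 13 = 50.5.
Step 3: U_X = R1 - n1(n1+1)/2 = 50.5 - 8*9/2 = 50.5 - 36 = 14.5.
       U_Y = n1*n2 - U_X = 48 - 14.5 = 33.5.
Step 4: Ties are present, so use the tie-corrected normal approximation (with continuity correction) for the p-value.
Step 5: p-value = 0.244759; compare to alpha = 0.05. fail to reject H0.

U_X = 14.5, p = 0.244759, fail to reject H0 at alpha = 0.05.


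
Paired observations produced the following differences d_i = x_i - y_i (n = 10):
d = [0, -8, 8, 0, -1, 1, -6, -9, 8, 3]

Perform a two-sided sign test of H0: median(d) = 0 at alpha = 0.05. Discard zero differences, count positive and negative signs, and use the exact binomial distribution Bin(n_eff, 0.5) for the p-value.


Step 1: Discard zero differences. Original n = 10; n_eff = number of nonzero differences = 8.
Nonzero differences (with sign): -8, +8, -1, +1, -6, -9, +8, +3
Step 2: Count signs: positive = 4, negative = 4.
Step 3: Under H0: P(positive) = 0.5, so the number of positives S ~ Bin(8, 0.5).
Step 4: Two-sided exact p-value = sum of Bin(8,0.5) probabilities at or below the observed probability = 1.000000.
Step 5: alpha = 0.05. fail to reject H0.

n_eff = 8, pos = 4, neg = 4, p = 1.000000, fail to reject H0.


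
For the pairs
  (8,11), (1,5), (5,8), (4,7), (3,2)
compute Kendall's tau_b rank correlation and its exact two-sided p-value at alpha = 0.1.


Step 1: Enumerate the 10 unordered pairs (i,j) with i<j and classify each by sign(x_j-x_i) * sign(y_j-y_i).
  (1,2):dx=-7,dy=-6->C; (1,3):dx=-3,dy=-3->C; (1,4):dx=-4,dy=-4->C; (1,5):dx=-5,dy=-9->C
  (2,3):dx=+4,dy=+3->C; (2,4):dx=+3,dy=+2->C; (2,5):dx=+2,dy=-3->D; (3,4):dx=-1,dy=-1->C
  (3,5):dx=-2,dy=-6->C; (4,5):dx=-1,dy=-5->C
Step 2: C = 9, D = 1, total pairs = 10.
Step 3: tau = (C - D)/(n(n-1)/2) = (9 - 1)/10 = 0.800000.
Step 4: Exact two-sided p-value (enumerate n! = 120 permutations of y under H0): p = 0.083333.
Step 5: alpha = 0.1. reject H0.

tau_b = 0.8000 (C=9, D=1), p = 0.083333, reject H0.


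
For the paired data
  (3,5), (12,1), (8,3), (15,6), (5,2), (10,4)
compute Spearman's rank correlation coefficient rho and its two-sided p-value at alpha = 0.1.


Step 1: Rank x and y separately (midranks; no ties here).
rank(x): 3->1, 12->5, 8->3, 15->6, 5->2, 10->4
rank(y): 5->5, 1->1, 3->3, 6->6, 2->2, 4->4
Step 2: d_i = R_x(i) - R_y(i); compute d_i^2.
  (1-5)^2=16, (5-1)^2=16, (3-3)^2=0, (6-6)^2=0, (2-2)^2=0, (4-4)^2=0
sum(d^2) = 32.
Step 3: rho = 1 - 6*32 / (6*(6^2 - 1)) = 1 - 192/210 = 0.085714.
Step 4: Under H0, t = rho * sqrt((n-2)/(1-rho^2)) = 0.1721 ~ t(4).
Step 5: Two-sided p-value from the t-distribution with 4 df = 0.871743.
Step 6: alpha = 0.1. fail to reject H0.

rho = 0.0857, p = 0.871743, fail to reject H0 at alpha = 0.1.


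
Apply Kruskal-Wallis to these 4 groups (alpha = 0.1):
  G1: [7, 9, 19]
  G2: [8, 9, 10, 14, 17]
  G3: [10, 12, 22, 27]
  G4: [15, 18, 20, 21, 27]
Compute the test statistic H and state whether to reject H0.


Step 1: Combine all N = 17 observations and assign midranks.
sorted (value, group, rank): (7,G1,1), (8,G2,2), (9,G1,3.5), (9,G2,3.5), (10,G2,5.5), (10,G3,5.5), (12,G3,7), (14,G2,8), (15,G4,9), (17,G2,10), (18,G4,11), (19,G1,12), (20,G4,13), (21,G4,14), (22,G3,15), (27,G3,16.5), (27,G4,16.5)
Step 2: Sum ranks within each group.
R_1 = 16.5 (n_1 = 3)
R_2 = 29 (n_2 = 5)
R_3 = 44 (n_3 = 4)
R_4 = 63.5 (n_4 = 5)
Step 3: H = 12/(N(N+1)) * sum(R_i^2/n_i) - 3(N+1)
     = 12/(17*18) * (16.5^2/3 + 29^2/5 + 44^2/4 + 63.5^2/5) - 3*18
     = 0.039216 * 1549.4 - 54
     = 6.760784.
Step 4: Ties present; correction factor C = 1 - 18/(17^3 - 17) = 0.996324. Corrected H = 6.760784 / 0.996324 = 6.785732.
Step 5: Under H0, H ~ chi^2(3); p-value = 0.079050.
Step 6: alpha = 0.1. reject H0.

H = 6.7857, df = 3, p = 0.079050, reject H0.


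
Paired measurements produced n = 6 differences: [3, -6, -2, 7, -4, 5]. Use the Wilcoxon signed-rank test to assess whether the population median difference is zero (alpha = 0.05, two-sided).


Step 1: Drop any zero differences (none here) and take |d_i|.
|d| = [3, 6, 2, 7, 4, 5]
Step 2: Midrank |d_i| (ties get averaged ranks).
ranks: |3|->2, |6|->5, |2|->1, |7|->6, |4|->3, |5|->4
Step 3: Attach original signs; sum ranks with positive sign and with negative sign.
W+ = 2 + 6 + 4 = 12
W- = 5 + 1 + 3 = 9
(Check: W+ + W- = 21 should equal n(n+1)/2 = 21.)
Step 4: Test statistic W = min(W+, W-) = 9.
Step 5: No ties, so the exact null distribution over the 2^6 = 64 sign assignments gives the two-sided p-value = 0.843750.
Step 6: alpha = 0.05. fail to reject H0.

W+ = 12, W- = 9, W = min = 9, p = 0.843750, fail to reject H0.


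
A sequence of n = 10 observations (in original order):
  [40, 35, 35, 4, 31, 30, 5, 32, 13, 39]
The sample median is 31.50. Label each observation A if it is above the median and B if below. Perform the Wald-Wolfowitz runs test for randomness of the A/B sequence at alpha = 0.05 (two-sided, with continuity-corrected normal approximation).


Step 1: Compute median = 31.50; label A = above, B = below.
Labels in order: AAABBBBABA  (n_A = 5, n_B = 5)
Step 2: Count runs R = 5.
Step 3: Under H0 (random ordering), E[R] = 2*n_A*n_B/(n_A+n_B) + 1 = 2*5*5/10 + 1 = 6.0000.
        Var[R] = 2*n_A*n_B*(2*n_A*n_B - n_A - n_B) / ((n_A+n_B)^2 * (n_A+n_B-1)) = 2000/900 = 2.2222.
        SD[R] = 1.4907.
Step 4: Continuity-corrected z = (R + 0.5 - E[R]) / SD[R] = (5 + 0.5 - 6.0000) / 1.4907 = -0.3354.
Step 5: Two-sided p-value via normal approximation = 2*(1 - Phi(|z|)) = 0.737316.
Step 6: alpha = 0.05. fail to reject H0.

R = 5, z = -0.3354, p = 0.737316, fail to reject H0.


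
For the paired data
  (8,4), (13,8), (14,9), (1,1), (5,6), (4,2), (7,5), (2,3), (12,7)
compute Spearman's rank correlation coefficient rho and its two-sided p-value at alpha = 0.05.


Step 1: Rank x and y separately (midranks; no ties here).
rank(x): 8->6, 13->8, 14->9, 1->1, 5->4, 4->3, 7->5, 2->2, 12->7
rank(y): 4->4, 8->8, 9->9, 1->1, 6->6, 2->2, 5->5, 3->3, 7->7
Step 2: d_i = R_x(i) - R_y(i); compute d_i^2.
  (6-4)^2=4, (8-8)^2=0, (9-9)^2=0, (1-1)^2=0, (4-6)^2=4, (3-2)^2=1, (5-5)^2=0, (2-3)^2=1, (7-7)^2=0
sum(d^2) = 10.
Step 3: rho = 1 - 6*10 / (9*(9^2 - 1)) = 1 - 60/720 = 0.916667.
Step 4: Under H0, t = rho * sqrt((n-2)/(1-rho^2)) = 6.0685 ~ t(7).
Step 5: Two-sided p-value from the t-distribution with 7 df = 0.000507.
Step 6: alpha = 0.05. reject H0.

rho = 0.9167, p = 0.000507, reject H0 at alpha = 0.05.


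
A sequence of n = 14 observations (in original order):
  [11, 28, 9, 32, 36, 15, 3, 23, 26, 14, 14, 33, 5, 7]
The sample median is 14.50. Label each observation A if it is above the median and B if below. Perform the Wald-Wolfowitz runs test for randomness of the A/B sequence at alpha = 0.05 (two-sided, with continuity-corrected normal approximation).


Step 1: Compute median = 14.50; label A = above, B = below.
Labels in order: BABAAABAABBABB  (n_A = 7, n_B = 7)
Step 2: Count runs R = 9.
Step 3: Under H0 (random ordering), E[R] = 2*n_A*n_B/(n_A+n_B) + 1 = 2*7*7/14 + 1 = 8.0000.
        Var[R] = 2*n_A*n_B*(2*n_A*n_B - n_A - n_B) / ((n_A+n_B)^2 * (n_A+n_B-1)) = 8232/2548 = 3.2308.
        SD[R] = 1.7974.
Step 4: Continuity-corrected z = (R - 0.5 - E[R]) / SD[R] = (9 - 0.5 - 8.0000) / 1.7974 = 0.2782.
Step 5: Two-sided p-value via normal approximation = 2*(1 - Phi(|z|)) = 0.780879.
Step 6: alpha = 0.05. fail to reject H0.

R = 9, z = 0.2782, p = 0.780879, fail to reject H0.


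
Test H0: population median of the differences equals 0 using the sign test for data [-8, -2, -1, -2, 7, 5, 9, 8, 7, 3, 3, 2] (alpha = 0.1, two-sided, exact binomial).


Step 1: Discard zero differences. Original n = 12; n_eff = number of nonzero differences = 12.
Nonzero differences (with sign): -8, -2, -1, -2, +7, +5, +9, +8, +7, +3, +3, +2
Step 2: Count signs: positive = 8, negative = 4.
Step 3: Under H0: P(positive) = 0.5, so the number of positives S ~ Bin(12, 0.5).
Step 4: Two-sided exact p-value = sum of Bin(12,0.5) probabilities at or below the observed probability = 0.387695.
Step 5: alpha = 0.1. fail to reject H0.

n_eff = 12, pos = 8, neg = 4, p = 0.387695, fail to reject H0.


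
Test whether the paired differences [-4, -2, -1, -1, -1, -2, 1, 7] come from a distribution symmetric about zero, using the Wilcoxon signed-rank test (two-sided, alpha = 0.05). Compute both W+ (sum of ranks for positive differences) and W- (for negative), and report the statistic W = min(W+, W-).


Step 1: Drop any zero differences (none here) and take |d_i|.
|d| = [4, 2, 1, 1, 1, 2, 1, 7]
Step 2: Midrank |d_i| (ties get averaged ranks).
ranks: |4|->7, |2|->5.5, |1|->2.5, |1|->2.5, |1|->2.5, |2|->5.5, |1|->2.5, |7|->8
Step 3: Attach original signs; sum ranks with positive sign and with negative sign.
W+ = 2.5 + 8 = 10.5
W- = 7 + 5.5 + 2.5 + 2.5 + 2.5 + 5.5 = 25.5
(Check: W+ + W- = 36 should equal n(n+1)/2 = 36.)
Step 4: Test statistic W = min(W+, W-) = 10.5.
Step 5: Ties in |d|, so use the tie-corrected normal approximation.
        E[W] = n(n+1)/4 = 8*9/4 = 18.
        Tie groups: |d|=1 (t=4), |d|=2 (t=2); sum(t^3 - t) = 66.
        Var[W] = n(n+1)(2n+1)/24 - sum(t^3-t)/48 = 1224/24 - 66/48 = 49.625.
        z = (W - E[W]) / sqrt(Var[W]) = (10.5 - 18) / 7.0445 = -1.0647.
        Two-sided p = 2*Phi(z) = 0.287030.
Step 6: alpha = 0.05. fail to reject H0.

W+ = 10.5, W- = 25.5, W = min = 10.5, p = 0.287030, fail to reject H0.


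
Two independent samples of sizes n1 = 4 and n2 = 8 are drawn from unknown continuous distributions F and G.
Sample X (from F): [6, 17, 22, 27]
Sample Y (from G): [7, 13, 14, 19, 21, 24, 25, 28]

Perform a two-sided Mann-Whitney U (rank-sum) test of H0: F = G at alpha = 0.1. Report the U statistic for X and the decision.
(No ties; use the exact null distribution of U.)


Step 1: Combine and sort all 12 observations; assign midranks.
sorted (value, group): (6,X), (7,Y), (13,Y), (14,Y), (17,X), (19,Y), (21,Y), (22,X), (24,Y), (25,Y), (27,X), (28,Y)
ranks: 6->1, 7->2, 13->3, 14->4, 17->5, 19->6, 21->7, 22->8, 24->9, 25->10, 27->11, 28->12
Step 2: Rank sum for X: R1 = 1 + 5 + 8 + 11 = 25.
Step 3: U_X = R1 - n1(n1+1)/2 = 25 - 4*5/2 = 25 - 10 = 15.
       U_Y = n1*n2 - U_X = 32 - 15 = 17.
Step 4: No ties, so the exact null distribution of U (based on enumerating the C(12,4) = 495 equally likely rank assignments) gives the two-sided p-value.
Step 5: p-value = 0.933333; compare to alpha = 0.1. fail to reject H0.

U_X = 15, p = 0.933333, fail to reject H0 at alpha = 0.1.


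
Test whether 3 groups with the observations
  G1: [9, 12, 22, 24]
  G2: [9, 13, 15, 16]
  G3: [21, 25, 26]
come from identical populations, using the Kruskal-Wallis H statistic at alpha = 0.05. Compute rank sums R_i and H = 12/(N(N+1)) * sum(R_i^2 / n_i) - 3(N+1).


Step 1: Combine all N = 11 observations and assign midranks.
sorted (value, group, rank): (9,G1,1.5), (9,G2,1.5), (12,G1,3), (13,G2,4), (15,G2,5), (16,G2,6), (21,G3,7), (22,G1,8), (24,G1,9), (25,G3,10), (26,G3,11)
Step 2: Sum ranks within each group.
R_1 = 21.5 (n_1 = 4)
R_2 = 16.5 (n_2 = 4)
R_3 = 28 (n_3 = 3)
Step 3: H = 12/(N(N+1)) * sum(R_i^2/n_i) - 3(N+1)
     = 12/(11*12) * (21.5^2/4 + 16.5^2/4 + 28^2/3) - 3*12
     = 0.090909 * 444.958 - 36
     = 4.450758.
Step 4: Ties present; correction factor C = 1 - 6/(11^3 - 11) = 0.995455. Corrected H = 4.450758 / 0.995455 = 4.471081.
Step 5: Under H0, H ~ chi^2(2); p-value = 0.106934.
Step 6: alpha = 0.05. fail to reject H0.

H = 4.4711, df = 2, p = 0.106934, fail to reject H0.


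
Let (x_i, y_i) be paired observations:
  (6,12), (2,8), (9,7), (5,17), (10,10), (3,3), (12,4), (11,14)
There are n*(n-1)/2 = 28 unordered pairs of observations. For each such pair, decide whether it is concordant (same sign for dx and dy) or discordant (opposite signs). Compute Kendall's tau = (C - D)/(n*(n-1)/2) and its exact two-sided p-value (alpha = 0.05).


Step 1: Enumerate the 28 unordered pairs (i,j) with i<j and classify each by sign(x_j-x_i) * sign(y_j-y_i).
  (1,2):dx=-4,dy=-4->C; (1,3):dx=+3,dy=-5->D; (1,4):dx=-1,dy=+5->D; (1,5):dx=+4,dy=-2->D
  (1,6):dx=-3,dy=-9->C; (1,7):dx=+6,dy=-8->D; (1,8):dx=+5,dy=+2->C; (2,3):dx=+7,dy=-1->D
  (2,4):dx=+3,dy=+9->C; (2,5):dx=+8,dy=+2->C; (2,6):dx=+1,dy=-5->D; (2,7):dx=+10,dy=-4->D
  (2,8):dx=+9,dy=+6->C; (3,4):dx=-4,dy=+10->D; (3,5):dx=+1,dy=+3->C; (3,6):dx=-6,dy=-4->C
  (3,7):dx=+3,dy=-3->D; (3,8):dx=+2,dy=+7->C; (4,5):dx=+5,dy=-7->D; (4,6):dx=-2,dy=-14->C
  (4,7):dx=+7,dy=-13->D; (4,8):dx=+6,dy=-3->D; (5,6):dx=-7,dy=-7->C; (5,7):dx=+2,dy=-6->D
  (5,8):dx=+1,dy=+4->C; (6,7):dx=+9,dy=+1->C; (6,8):dx=+8,dy=+11->C; (7,8):dx=-1,dy=+10->D
Step 2: C = 14, D = 14, total pairs = 28.
Step 3: tau = (C - D)/(n(n-1)/2) = (14 - 14)/28 = 0.000000.
Step 4: Exact two-sided p-value (enumerate n! = 40320 permutations of y under H0): p = 1.000000.
Step 5: alpha = 0.05. fail to reject H0.

tau_b = 0.0000 (C=14, D=14), p = 1.000000, fail to reject H0.


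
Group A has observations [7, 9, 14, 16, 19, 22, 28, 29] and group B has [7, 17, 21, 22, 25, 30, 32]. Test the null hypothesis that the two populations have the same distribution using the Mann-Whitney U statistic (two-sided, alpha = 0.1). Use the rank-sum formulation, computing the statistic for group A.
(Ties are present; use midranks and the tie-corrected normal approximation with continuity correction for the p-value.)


Step 1: Combine and sort all 15 observations; assign midranks.
sorted (value, group): (7,X), (7,Y), (9,X), (14,X), (16,X), (17,Y), (19,X), (21,Y), (22,X), (22,Y), (25,Y), (28,X), (29,X), (30,Y), (32,Y)
ranks: 7->1.5, 7->1.5, 9->3, 14->4, 16->5, 17->6, 19->7, 21->8, 22->9.5, 22->9.5, 25->11, 28->12, 29->13, 30->14, 32->15
Step 2: Rank sum for X: R1 = 1.5 + 3 + 4 + 5 + 7 + 9.5 + 12 + 13 = 55.
Step 3: U_X = R1 - n1(n1+1)/2 = 55 - 8*9/2 = 55 - 36 = 19.
       U_Y = n1*n2 - U_X = 56 - 19 = 37.
Step 4: Ties are present, so use the tie-corrected normal approximation (with continuity correction) for the p-value.
Step 5: p-value = 0.324405; compare to alpha = 0.1. fail to reject H0.

U_X = 19, p = 0.324405, fail to reject H0 at alpha = 0.1.


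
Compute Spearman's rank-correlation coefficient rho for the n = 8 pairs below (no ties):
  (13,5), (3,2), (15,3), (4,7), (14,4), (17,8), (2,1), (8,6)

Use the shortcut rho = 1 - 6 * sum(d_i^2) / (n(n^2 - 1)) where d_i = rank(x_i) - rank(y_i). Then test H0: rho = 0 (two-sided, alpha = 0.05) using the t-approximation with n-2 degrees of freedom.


Step 1: Rank x and y separately (midranks; no ties here).
rank(x): 13->5, 3->2, 15->7, 4->3, 14->6, 17->8, 2->1, 8->4
rank(y): 5->5, 2->2, 3->3, 7->7, 4->4, 8->8, 1->1, 6->6
Step 2: d_i = R_x(i) - R_y(i); compute d_i^2.
  (5-5)^2=0, (2-2)^2=0, (7-3)^2=16, (3-7)^2=16, (6-4)^2=4, (8-8)^2=0, (1-1)^2=0, (4-6)^2=4
sum(d^2) = 40.
Step 3: rho = 1 - 6*40 / (8*(8^2 - 1)) = 1 - 240/504 = 0.523810.
Step 4: Under H0, t = rho * sqrt((n-2)/(1-rho^2)) = 1.5062 ~ t(6).
Step 5: Two-sided p-value from the t-distribution with 6 df = 0.182721.
Step 6: alpha = 0.05. fail to reject H0.

rho = 0.5238, p = 0.182721, fail to reject H0 at alpha = 0.05.


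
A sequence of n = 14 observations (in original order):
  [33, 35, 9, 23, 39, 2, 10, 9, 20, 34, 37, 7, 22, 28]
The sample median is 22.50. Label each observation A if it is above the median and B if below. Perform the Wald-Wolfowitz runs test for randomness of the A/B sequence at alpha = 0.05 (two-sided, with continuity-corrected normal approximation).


Step 1: Compute median = 22.50; label A = above, B = below.
Labels in order: AABAABBBBAABBA  (n_A = 7, n_B = 7)
Step 2: Count runs R = 7.
Step 3: Under H0 (random ordering), E[R] = 2*n_A*n_B/(n_A+n_B) + 1 = 2*7*7/14 + 1 = 8.0000.
        Var[R] = 2*n_A*n_B*(2*n_A*n_B - n_A - n_B) / ((n_A+n_B)^2 * (n_A+n_B-1)) = 8232/2548 = 3.2308.
        SD[R] = 1.7974.
Step 4: Continuity-corrected z = (R + 0.5 - E[R]) / SD[R] = (7 + 0.5 - 8.0000) / 1.7974 = -0.2782.
Step 5: Two-sided p-value via normal approximation = 2*(1 - Phi(|z|)) = 0.780879.
Step 6: alpha = 0.05. fail to reject H0.

R = 7, z = -0.2782, p = 0.780879, fail to reject H0.
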